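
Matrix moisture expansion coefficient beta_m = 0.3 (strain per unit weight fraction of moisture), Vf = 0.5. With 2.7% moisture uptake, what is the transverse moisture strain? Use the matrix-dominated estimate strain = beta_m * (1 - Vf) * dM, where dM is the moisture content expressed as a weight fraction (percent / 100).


dM = 2.7/100 = 0.027
strain = beta_m * (1-Vf) * dM = 0.3 * 0.5 * 0.027 = 0.00405

0.00405


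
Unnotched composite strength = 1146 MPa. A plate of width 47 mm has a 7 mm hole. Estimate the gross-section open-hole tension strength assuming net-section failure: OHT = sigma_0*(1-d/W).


OHT = sigma_0*(1-d/W) = 1146*(1-7/47) = 975.3 MPa

975.3 MPa


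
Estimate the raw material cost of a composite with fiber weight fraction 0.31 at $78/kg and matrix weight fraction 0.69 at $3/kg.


Cost = cost_f*Wf + cost_m*Wm = 78*0.31 + 3*0.69 = $26.25/kg

$26.25/kg


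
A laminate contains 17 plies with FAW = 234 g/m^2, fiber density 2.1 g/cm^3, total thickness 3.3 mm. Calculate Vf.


Vf = n * FAW / (rho_f * h * 1000) = 17 * 234 / (2.1 * 3.3 * 1000) = 0.574

0.574


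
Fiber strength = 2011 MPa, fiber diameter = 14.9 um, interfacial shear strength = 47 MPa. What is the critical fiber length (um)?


Lc = sigma_f * d / (2 * tau_i) = 2011 * 14.9 / (2 * 47) = 318.8 um

318.8 um


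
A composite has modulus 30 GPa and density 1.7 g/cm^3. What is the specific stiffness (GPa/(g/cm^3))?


Specific stiffness = E/rho = 30/1.7 = 17.6 GPa/(g/cm^3)

17.6 GPa/(g/cm^3)


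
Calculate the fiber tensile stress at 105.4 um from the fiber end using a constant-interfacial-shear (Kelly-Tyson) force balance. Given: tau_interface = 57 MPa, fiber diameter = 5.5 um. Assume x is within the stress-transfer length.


Force balance: sigma_f * (pi*d^2/4) = tau * (pi*d) * x  ->  sigma_f = 4 * tau * x / d
sigma_f = 4 * 57 * 105.4 / 5.5 = 4369.3 MPa

4369.3 MPa


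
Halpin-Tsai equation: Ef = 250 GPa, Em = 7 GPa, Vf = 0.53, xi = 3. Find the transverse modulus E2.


eta = (Ef/Em - 1)/(Ef/Em + xi) = (35.7143 - 1)/(35.7143 + 3) = 0.8967
E2 = Em*(1+xi*eta*Vf)/(1-eta*Vf) = 32.36 GPa

32.36 GPa


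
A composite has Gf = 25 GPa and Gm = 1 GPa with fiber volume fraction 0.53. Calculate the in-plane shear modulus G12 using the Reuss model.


1/G12 = Vf/Gf + (1-Vf)/Gm = 0.53/25 + 0.47/1
G12 = 2.04 GPa

2.04 GPa


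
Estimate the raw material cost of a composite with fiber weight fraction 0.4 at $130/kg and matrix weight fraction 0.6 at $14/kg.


Cost = cost_f*Wf + cost_m*Wm = 130*0.4 + 14*0.6 = $60.4/kg

$60.4/kg


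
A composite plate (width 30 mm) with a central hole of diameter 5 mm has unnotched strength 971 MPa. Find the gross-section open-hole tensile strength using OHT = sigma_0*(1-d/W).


OHT = sigma_0*(1-d/W) = 971*(1-5/30) = 809.2 MPa

809.2 MPa


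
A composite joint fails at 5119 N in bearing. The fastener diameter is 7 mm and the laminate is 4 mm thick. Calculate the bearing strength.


sigma_br = F/(d*h) = 5119/(7*4) = 182.8 MPa

182.8 MPa


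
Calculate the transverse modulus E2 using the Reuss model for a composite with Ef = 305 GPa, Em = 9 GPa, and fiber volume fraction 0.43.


1/E2 = Vf/Ef + (1-Vf)/Em = 0.43/305 + 0.57/9
E2 = 15.45 GPa

15.45 GPa


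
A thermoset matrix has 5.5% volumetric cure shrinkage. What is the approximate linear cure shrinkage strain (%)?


Linear shrinkage ≈ vol_shrink/3 = 5.5/3 = 1.833%

1.833%


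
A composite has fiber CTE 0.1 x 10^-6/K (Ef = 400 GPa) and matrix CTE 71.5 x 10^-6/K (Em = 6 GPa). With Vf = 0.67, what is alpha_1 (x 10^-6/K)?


E1 = Ef*Vf + Em*(1-Vf) = 269.98
alpha_1 = (alpha_f*Ef*Vf + alpha_m*Em*(1-Vf))/E1 = 0.62 x 10^-6/K

0.62 x 10^-6/K


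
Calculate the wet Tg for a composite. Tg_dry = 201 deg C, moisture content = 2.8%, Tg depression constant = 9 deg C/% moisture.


Tg_wet = Tg_dry - k*moisture = 201 - 9*2.8 = 175.8 deg C

175.8 deg C


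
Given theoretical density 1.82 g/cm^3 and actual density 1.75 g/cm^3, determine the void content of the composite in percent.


Void% = (rho_theo - rho_actual)/rho_theo * 100 = (1.82 - 1.75)/1.82 * 100 = 3.85%

3.85%


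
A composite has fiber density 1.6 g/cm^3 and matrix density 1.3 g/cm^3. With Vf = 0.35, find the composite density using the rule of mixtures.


rho_c = rho_f*Vf + rho_m*(1-Vf) = 1.6*0.35 + 1.3*0.65 = 1.405 g/cm^3

1.405 g/cm^3


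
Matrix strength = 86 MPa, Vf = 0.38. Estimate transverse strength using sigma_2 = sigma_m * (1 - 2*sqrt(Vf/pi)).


factor = 1 - 2*sqrt(0.38/pi) = 0.3044
sigma_2 = 86 * 0.3044 = 26.18 MPa

26.18 MPa


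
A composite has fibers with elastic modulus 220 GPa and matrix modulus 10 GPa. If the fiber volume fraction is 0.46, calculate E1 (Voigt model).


E1 = Ef*Vf + Em*(1-Vf) = 220*0.46 + 10*0.54 = 106.6 GPa

106.6 GPa


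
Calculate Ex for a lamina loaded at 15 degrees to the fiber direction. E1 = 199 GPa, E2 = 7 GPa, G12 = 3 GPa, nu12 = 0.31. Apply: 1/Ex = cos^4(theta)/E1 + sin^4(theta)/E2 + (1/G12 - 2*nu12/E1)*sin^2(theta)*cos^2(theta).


cos^4(15) = 0.870513, sin^4(15) = 0.004487, sin^2(15)*cos^2(15) = 0.0625
1/G12 - 2*nu12/E1 = 1/3 - 2*0.31/199 = 0.330218 GPa^-1
1/Ex = 0.870513/199 + 0.004487/7 + 0.330218*0.0625 = 0.0256541 GPa^-1
Ex = 38.98 GPa

38.98 GPa


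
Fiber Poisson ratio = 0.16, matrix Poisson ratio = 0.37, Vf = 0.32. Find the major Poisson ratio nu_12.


nu_12 = nu_f*Vf + nu_m*(1-Vf) = 0.16*0.32 + 0.37*0.68 = 0.3028

0.3028


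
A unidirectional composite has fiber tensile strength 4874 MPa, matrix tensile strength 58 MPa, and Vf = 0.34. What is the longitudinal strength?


sigma_1 = sigma_f*Vf + sigma_m*(1-Vf) = 4874*0.34 + 58*0.66 = 1695.4 MPa

1695.4 MPa


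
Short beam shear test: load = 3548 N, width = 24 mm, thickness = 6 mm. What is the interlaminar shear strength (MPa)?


ILSS = 3F/(4bh) = 3*3548/(4*24*6) = 18.48 MPa

18.48 MPa


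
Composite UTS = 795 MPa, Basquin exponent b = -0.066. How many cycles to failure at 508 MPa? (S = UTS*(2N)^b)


N = 0.5 * (S/UTS)^(1/b) = 0.5 * (508/795)^(1/-0.066) = 442.5797 cycles

442.5797 cycles


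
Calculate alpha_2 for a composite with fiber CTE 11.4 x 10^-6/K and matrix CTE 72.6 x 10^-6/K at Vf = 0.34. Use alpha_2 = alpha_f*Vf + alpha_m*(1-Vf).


alpha_2 = alpha_f*Vf + alpha_m*(1-Vf) = 11.4*0.34 + 72.6*0.66 = 51.8 x 10^-6/K

51.8 x 10^-6/K


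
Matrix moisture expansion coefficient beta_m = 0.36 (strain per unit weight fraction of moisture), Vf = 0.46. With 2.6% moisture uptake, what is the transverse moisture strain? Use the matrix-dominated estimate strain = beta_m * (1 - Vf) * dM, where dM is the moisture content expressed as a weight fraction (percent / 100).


dM = 2.6/100 = 0.026
strain = beta_m * (1-Vf) * dM = 0.36 * 0.54 * 0.026 = 0.0050544

0.0050544


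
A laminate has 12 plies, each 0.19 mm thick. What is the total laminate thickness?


h = n * t_ply = 12 * 0.19 = 2.28 mm

2.28 mm


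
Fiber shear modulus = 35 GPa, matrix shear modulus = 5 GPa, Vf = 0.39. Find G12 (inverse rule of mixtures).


1/G12 = Vf/Gf + (1-Vf)/Gm = 0.39/35 + 0.61/5
G12 = 7.51 GPa

7.51 GPa


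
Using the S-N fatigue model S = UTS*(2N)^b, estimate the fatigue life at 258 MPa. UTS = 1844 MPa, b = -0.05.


N = 0.5 * (S/UTS)^(1/b) = 0.5 * (258/1844)^(1/-0.05) = 6.0505e+16 cycles

6.0505e+16 cycles


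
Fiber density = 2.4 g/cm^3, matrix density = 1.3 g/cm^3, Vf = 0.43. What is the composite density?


rho_c = rho_f*Vf + rho_m*(1-Vf) = 2.4*0.43 + 1.3*0.57 = 1.773 g/cm^3

1.773 g/cm^3


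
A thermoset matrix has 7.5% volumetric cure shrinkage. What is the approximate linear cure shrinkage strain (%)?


Linear shrinkage ≈ vol_shrink/3 = 7.5/3 = 2.5%

2.5%


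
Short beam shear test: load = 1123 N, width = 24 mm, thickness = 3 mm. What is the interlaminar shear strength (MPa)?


ILSS = 3F/(4bh) = 3*1123/(4*24*3) = 11.7 MPa

11.7 MPa


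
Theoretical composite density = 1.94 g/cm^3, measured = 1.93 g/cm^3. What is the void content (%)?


Void% = (rho_theo - rho_actual)/rho_theo * 100 = (1.94 - 1.93)/1.94 * 100 = 0.52%

0.52%


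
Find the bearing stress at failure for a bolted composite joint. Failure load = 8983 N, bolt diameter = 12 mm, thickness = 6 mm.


sigma_br = F/(d*h) = 8983/(12*6) = 124.8 MPa

124.8 MPa


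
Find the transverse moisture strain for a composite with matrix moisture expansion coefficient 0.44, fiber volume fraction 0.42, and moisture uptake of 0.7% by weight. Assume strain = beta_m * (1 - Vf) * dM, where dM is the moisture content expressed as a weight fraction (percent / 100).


dM = 0.7/100 = 0.007
strain = beta_m * (1-Vf) * dM = 0.44 * 0.58 * 0.007 = 0.0017864

0.0017864


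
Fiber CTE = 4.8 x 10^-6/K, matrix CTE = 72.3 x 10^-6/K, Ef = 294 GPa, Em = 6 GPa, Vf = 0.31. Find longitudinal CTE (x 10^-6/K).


E1 = Ef*Vf + Em*(1-Vf) = 95.28
alpha_1 = (alpha_f*Ef*Vf + alpha_m*Em*(1-Vf))/E1 = 7.73 x 10^-6/K

7.73 x 10^-6/K


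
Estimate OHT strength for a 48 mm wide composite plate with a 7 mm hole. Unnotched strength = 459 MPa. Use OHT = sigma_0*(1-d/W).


OHT = sigma_0*(1-d/W) = 459*(1-7/48) = 392.1 MPa

392.1 MPa


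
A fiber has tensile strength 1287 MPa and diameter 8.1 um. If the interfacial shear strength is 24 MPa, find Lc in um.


Lc = sigma_f * d / (2 * tau_i) = 1287 * 8.1 / (2 * 24) = 217.2 um

217.2 um


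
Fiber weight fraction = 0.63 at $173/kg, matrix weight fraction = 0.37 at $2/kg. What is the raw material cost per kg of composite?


Cost = cost_f*Wf + cost_m*Wm = 173*0.63 + 2*0.37 = $109.73/kg

$109.73/kg


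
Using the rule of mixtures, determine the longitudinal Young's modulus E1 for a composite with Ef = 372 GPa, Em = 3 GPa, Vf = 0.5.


E1 = Ef*Vf + Em*(1-Vf) = 372*0.5 + 3*0.5 = 187.5 GPa

187.5 GPa


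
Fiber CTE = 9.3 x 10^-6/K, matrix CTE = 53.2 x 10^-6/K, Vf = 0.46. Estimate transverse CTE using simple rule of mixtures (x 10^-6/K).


alpha_2 = alpha_f*Vf + alpha_m*(1-Vf) = 9.3*0.46 + 53.2*0.54 = 33.0 x 10^-6/K

33.0 x 10^-6/K


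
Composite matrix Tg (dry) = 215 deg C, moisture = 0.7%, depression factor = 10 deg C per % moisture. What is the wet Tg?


Tg_wet = Tg_dry - k*moisture = 215 - 10*0.7 = 208.0 deg C

208.0 deg C


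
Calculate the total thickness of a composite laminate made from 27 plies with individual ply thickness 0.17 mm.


h = n * t_ply = 27 * 0.17 = 4.59 mm

4.59 mm


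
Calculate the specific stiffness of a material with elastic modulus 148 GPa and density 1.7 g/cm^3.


Specific stiffness = E/rho = 148/1.7 = 87.1 GPa/(g/cm^3)

87.1 GPa/(g/cm^3)


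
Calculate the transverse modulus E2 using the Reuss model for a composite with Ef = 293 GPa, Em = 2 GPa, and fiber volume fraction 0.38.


1/E2 = Vf/Ef + (1-Vf)/Em = 0.38/293 + 0.62/2
E2 = 3.21 GPa

3.21 GPa


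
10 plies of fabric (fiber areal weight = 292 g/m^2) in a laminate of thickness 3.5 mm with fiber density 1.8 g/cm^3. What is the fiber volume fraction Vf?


Vf = n * FAW / (rho_f * h * 1000) = 10 * 292 / (1.8 * 3.5 * 1000) = 0.4635

0.4635


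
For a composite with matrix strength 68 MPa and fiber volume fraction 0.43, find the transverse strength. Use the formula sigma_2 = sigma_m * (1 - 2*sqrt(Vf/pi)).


factor = 1 - 2*sqrt(0.43/pi) = 0.2601
sigma_2 = 68 * 0.2601 = 17.68 MPa

17.68 MPa


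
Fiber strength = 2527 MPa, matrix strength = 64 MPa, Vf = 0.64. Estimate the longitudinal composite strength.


sigma_1 = sigma_f*Vf + sigma_m*(1-Vf) = 2527*0.64 + 64*0.36 = 1640.3 MPa

1640.3 MPa


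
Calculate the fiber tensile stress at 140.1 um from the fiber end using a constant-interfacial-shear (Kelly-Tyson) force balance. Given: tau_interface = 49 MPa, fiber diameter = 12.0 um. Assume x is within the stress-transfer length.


Force balance: sigma_f * (pi*d^2/4) = tau * (pi*d) * x  ->  sigma_f = 4 * tau * x / d
sigma_f = 4 * 49 * 140.1 / 12.0 = 2288.3 MPa

2288.3 MPa


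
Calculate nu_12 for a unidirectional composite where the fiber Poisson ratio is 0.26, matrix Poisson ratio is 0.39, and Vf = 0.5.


nu_12 = nu_f*Vf + nu_m*(1-Vf) = 0.26*0.5 + 0.39*0.5 = 0.325

0.325


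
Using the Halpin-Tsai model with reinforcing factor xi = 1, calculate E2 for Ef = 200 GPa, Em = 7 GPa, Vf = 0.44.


eta = (Ef/Em - 1)/(Ef/Em + xi) = (28.5714 - 1)/(28.5714 + 1) = 0.9324
E2 = Em*(1+xi*eta*Vf)/(1-eta*Vf) = 16.74 GPa

16.74 GPa


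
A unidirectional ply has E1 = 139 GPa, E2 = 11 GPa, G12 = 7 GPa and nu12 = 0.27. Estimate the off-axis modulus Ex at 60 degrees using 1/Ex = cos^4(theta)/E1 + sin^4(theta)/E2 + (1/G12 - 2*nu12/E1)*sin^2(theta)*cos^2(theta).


cos^4(60) = 0.0625, sin^4(60) = 0.5625, sin^2(60)*cos^2(60) = 0.1875
1/G12 - 2*nu12/E1 = 1/7 - 2*0.27/139 = 0.138972 GPa^-1
1/Ex = 0.0625/139 + 0.5625/11 + 0.138972*0.1875 = 0.0776433 GPa^-1
Ex = 12.88 GPa

12.88 GPa


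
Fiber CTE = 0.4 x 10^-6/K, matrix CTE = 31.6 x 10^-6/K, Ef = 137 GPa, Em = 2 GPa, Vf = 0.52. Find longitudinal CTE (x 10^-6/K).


E1 = Ef*Vf + Em*(1-Vf) = 72.2
alpha_1 = (alpha_f*Ef*Vf + alpha_m*Em*(1-Vf))/E1 = 0.81 x 10^-6/K

0.81 x 10^-6/K


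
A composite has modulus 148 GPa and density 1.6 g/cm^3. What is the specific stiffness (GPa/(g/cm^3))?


Specific stiffness = E/rho = 148/1.6 = 92.5 GPa/(g/cm^3)

92.5 GPa/(g/cm^3)


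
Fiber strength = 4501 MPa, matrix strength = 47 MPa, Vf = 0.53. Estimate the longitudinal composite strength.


sigma_1 = sigma_f*Vf + sigma_m*(1-Vf) = 4501*0.53 + 47*0.47 = 2407.6 MPa

2407.6 MPa


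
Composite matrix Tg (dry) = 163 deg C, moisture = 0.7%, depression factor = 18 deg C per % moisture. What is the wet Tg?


Tg_wet = Tg_dry - k*moisture = 163 - 18*0.7 = 150.4 deg C

150.4 deg C


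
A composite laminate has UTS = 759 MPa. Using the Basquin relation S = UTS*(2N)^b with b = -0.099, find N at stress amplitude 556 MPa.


N = 0.5 * (S/UTS)^(1/b) = 0.5 * (556/759)^(1/-0.099) = 11.5956 cycles

11.5956 cycles


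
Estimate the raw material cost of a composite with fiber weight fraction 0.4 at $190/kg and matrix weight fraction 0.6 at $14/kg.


Cost = cost_f*Wf + cost_m*Wm = 190*0.4 + 14*0.6 = $84.4/kg

$84.4/kg


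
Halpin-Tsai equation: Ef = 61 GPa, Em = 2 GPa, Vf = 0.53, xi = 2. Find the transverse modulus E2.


eta = (Ef/Em - 1)/(Ef/Em + xi) = (30.5 - 1)/(30.5 + 2) = 0.9077
E2 = Em*(1+xi*eta*Vf)/(1-eta*Vf) = 7.56 GPa

7.56 GPa


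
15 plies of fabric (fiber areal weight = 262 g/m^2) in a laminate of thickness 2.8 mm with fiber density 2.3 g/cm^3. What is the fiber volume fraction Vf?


Vf = n * FAW / (rho_f * h * 1000) = 15 * 262 / (2.3 * 2.8 * 1000) = 0.6102

0.6102


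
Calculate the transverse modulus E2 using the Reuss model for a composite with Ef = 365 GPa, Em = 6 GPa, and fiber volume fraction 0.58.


1/E2 = Vf/Ef + (1-Vf)/Em = 0.58/365 + 0.42/6
E2 = 13.97 GPa

13.97 GPa


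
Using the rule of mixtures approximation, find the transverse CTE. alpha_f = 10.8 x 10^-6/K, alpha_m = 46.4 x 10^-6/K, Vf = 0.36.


alpha_2 = alpha_f*Vf + alpha_m*(1-Vf) = 10.8*0.36 + 46.4*0.64 = 33.6 x 10^-6/K

33.6 x 10^-6/K


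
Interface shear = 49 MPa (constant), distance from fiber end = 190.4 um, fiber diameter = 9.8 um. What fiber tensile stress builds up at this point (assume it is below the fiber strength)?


Force balance: sigma_f * (pi*d^2/4) = tau * (pi*d) * x  ->  sigma_f = 4 * tau * x / d
sigma_f = 4 * 49 * 190.4 / 9.8 = 3808.0 MPa

3808.0 MPa


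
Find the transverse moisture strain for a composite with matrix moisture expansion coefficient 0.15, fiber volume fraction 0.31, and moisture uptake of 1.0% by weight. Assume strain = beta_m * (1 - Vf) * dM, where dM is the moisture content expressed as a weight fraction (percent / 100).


dM = 1.0/100 = 0.01
strain = beta_m * (1-Vf) * dM = 0.15 * 0.69 * 0.01 = 0.001035

0.001035


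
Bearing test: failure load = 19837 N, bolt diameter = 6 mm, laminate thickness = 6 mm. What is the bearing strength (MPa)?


sigma_br = F/(d*h) = 19837/(6*6) = 551.0 MPa

551.0 MPa


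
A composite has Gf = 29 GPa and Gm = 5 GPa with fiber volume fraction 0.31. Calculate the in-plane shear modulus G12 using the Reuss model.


1/G12 = Vf/Gf + (1-Vf)/Gm = 0.31/29 + 0.69/5
G12 = 6.73 GPa

6.73 GPa


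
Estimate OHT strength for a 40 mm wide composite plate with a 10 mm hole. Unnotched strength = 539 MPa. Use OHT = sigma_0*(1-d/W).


OHT = sigma_0*(1-d/W) = 539*(1-10/40) = 404.3 MPa

404.3 MPa


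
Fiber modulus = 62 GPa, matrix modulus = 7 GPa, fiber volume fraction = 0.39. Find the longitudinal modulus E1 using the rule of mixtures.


E1 = Ef*Vf + Em*(1-Vf) = 62*0.39 + 7*0.61 = 28.45 GPa

28.45 GPa


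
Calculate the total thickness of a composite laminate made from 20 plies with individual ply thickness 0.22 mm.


h = n * t_ply = 20 * 0.22 = 4.4 mm

4.4 mm


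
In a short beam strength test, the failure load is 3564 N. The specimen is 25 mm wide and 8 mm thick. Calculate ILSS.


ILSS = 3F/(4bh) = 3*3564/(4*25*8) = 13.37 MPa

13.37 MPa


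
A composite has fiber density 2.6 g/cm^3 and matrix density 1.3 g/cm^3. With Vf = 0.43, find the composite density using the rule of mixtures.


rho_c = rho_f*Vf + rho_m*(1-Vf) = 2.6*0.43 + 1.3*0.57 = 1.859 g/cm^3

1.859 g/cm^3


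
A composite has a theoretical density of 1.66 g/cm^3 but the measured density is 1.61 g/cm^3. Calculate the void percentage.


Void% = (rho_theo - rho_actual)/rho_theo * 100 = (1.66 - 1.61)/1.66 * 100 = 3.01%

3.01%


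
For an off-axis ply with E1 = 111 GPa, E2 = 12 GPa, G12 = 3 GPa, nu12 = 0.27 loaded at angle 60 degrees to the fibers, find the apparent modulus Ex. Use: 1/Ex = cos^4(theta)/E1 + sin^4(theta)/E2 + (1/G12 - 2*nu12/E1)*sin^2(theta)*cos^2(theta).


cos^4(60) = 0.0625, sin^4(60) = 0.5625, sin^2(60)*cos^2(60) = 0.1875
1/G12 - 2*nu12/E1 = 1/3 - 2*0.27/111 = 0.328468 GPa^-1
1/Ex = 0.0625/111 + 0.5625/12 + 0.328468*0.1875 = 0.1090259 GPa^-1
Ex = 9.17 GPa

9.17 GPa


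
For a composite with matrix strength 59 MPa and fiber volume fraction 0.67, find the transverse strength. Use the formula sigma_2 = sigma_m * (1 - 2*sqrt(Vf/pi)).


factor = 1 - 2*sqrt(0.67/pi) = 0.0764
sigma_2 = 59 * 0.0764 = 4.51 MPa

4.51 MPa


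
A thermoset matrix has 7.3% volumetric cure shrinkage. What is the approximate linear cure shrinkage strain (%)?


Linear shrinkage ≈ vol_shrink/3 = 7.3/3 = 2.433%

2.433%


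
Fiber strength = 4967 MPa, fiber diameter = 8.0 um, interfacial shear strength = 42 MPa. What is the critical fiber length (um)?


Lc = sigma_f * d / (2 * tau_i) = 4967 * 8.0 / (2 * 42) = 473.0 um

473.0 um


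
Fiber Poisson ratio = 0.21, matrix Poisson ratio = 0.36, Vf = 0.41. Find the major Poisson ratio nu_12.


nu_12 = nu_f*Vf + nu_m*(1-Vf) = 0.21*0.41 + 0.36*0.59 = 0.2985

0.2985


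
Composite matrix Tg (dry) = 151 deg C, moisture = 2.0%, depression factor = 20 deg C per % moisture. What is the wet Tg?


Tg_wet = Tg_dry - k*moisture = 151 - 20*2.0 = 111.0 deg C

111.0 deg C


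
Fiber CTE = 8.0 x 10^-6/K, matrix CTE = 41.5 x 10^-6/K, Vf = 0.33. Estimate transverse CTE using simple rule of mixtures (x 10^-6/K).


alpha_2 = alpha_f*Vf + alpha_m*(1-Vf) = 8.0*0.33 + 41.5*0.67 = 30.4 x 10^-6/K

30.4 x 10^-6/K


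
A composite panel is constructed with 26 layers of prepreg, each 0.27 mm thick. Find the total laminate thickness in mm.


h = n * t_ply = 26 * 0.27 = 7.02 mm

7.02 mm


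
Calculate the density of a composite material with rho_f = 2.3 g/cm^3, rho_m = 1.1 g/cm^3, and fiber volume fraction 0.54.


rho_c = rho_f*Vf + rho_m*(1-Vf) = 2.3*0.54 + 1.1*0.46 = 1.748 g/cm^3

1.748 g/cm^3


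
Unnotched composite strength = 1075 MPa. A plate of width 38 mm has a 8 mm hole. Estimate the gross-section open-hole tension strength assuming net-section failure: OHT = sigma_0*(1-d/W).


OHT = sigma_0*(1-d/W) = 1075*(1-8/38) = 848.7 MPa

848.7 MPa


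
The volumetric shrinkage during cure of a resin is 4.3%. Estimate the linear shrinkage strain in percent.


Linear shrinkage ≈ vol_shrink/3 = 4.3/3 = 1.433%

1.433%


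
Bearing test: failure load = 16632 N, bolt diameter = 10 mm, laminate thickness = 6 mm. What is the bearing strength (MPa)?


sigma_br = F/(d*h) = 16632/(10*6) = 277.2 MPa

277.2 MPa


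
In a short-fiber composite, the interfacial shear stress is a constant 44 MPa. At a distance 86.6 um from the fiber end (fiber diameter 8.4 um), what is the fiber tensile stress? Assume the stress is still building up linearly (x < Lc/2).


Force balance: sigma_f * (pi*d^2/4) = tau * (pi*d) * x  ->  sigma_f = 4 * tau * x / d
sigma_f = 4 * 44 * 86.6 / 8.4 = 1814.5 MPa

1814.5 MPa


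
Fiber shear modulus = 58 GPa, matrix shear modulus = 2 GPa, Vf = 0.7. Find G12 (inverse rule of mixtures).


1/G12 = Vf/Gf + (1-Vf)/Gm = 0.7/58 + 0.3/2
G12 = 6.17 GPa

6.17 GPa


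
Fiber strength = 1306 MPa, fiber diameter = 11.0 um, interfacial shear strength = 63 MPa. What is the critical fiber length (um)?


Lc = sigma_f * d / (2 * tau_i) = 1306 * 11.0 / (2 * 63) = 114.0 um

114.0 um


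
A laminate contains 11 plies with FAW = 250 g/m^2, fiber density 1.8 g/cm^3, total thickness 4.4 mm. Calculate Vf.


Vf = n * FAW / (rho_f * h * 1000) = 11 * 250 / (1.8 * 4.4 * 1000) = 0.3472

0.3472


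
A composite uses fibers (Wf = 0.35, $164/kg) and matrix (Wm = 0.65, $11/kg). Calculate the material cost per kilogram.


Cost = cost_f*Wf + cost_m*Wm = 164*0.35 + 11*0.65 = $64.55/kg

$64.55/kg


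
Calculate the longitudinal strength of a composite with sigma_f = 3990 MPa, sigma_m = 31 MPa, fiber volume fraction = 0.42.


sigma_1 = sigma_f*Vf + sigma_m*(1-Vf) = 3990*0.42 + 31*0.58 = 1693.8 MPa

1693.8 MPa


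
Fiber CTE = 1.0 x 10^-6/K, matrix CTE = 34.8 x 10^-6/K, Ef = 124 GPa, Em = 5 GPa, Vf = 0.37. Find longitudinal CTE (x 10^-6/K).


E1 = Ef*Vf + Em*(1-Vf) = 49.03
alpha_1 = (alpha_f*Ef*Vf + alpha_m*Em*(1-Vf))/E1 = 3.17 x 10^-6/K

3.17 x 10^-6/K


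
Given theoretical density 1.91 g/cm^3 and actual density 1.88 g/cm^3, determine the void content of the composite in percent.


Void% = (rho_theo - rho_actual)/rho_theo * 100 = (1.91 - 1.88)/1.91 * 100 = 1.57%

1.57%


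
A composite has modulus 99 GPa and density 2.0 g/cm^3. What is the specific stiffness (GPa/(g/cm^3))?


Specific stiffness = E/rho = 99/2.0 = 49.5 GPa/(g/cm^3)

49.5 GPa/(g/cm^3)


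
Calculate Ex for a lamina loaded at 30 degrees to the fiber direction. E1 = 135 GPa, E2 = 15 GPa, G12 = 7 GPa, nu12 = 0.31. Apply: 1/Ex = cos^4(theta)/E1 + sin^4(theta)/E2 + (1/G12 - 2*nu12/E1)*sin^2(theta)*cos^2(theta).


cos^4(30) = 0.5625, sin^4(30) = 0.0625, sin^2(30)*cos^2(30) = 0.1875
1/G12 - 2*nu12/E1 = 1/7 - 2*0.31/135 = 0.138265 GPa^-1
1/Ex = 0.5625/135 + 0.0625/15 + 0.138265*0.1875 = 0.0342579 GPa^-1
Ex = 29.19 GPa

29.19 GPa


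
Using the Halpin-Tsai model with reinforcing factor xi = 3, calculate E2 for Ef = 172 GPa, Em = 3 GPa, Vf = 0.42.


eta = (Ef/Em - 1)/(Ef/Em + xi) = (57.3333 - 1)/(57.3333 + 3) = 0.9337
E2 = Em*(1+xi*eta*Vf)/(1-eta*Vf) = 10.74 GPa

10.74 GPa


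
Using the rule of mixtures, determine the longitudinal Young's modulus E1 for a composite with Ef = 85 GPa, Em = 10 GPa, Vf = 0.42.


E1 = Ef*Vf + Em*(1-Vf) = 85*0.42 + 10*0.58 = 41.5 GPa

41.5 GPa


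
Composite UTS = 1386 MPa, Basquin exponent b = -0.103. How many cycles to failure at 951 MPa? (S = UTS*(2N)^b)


N = 0.5 * (S/UTS)^(1/b) = 0.5 * (951/1386)^(1/-0.103) = 19.3710 cycles

19.3710 cycles


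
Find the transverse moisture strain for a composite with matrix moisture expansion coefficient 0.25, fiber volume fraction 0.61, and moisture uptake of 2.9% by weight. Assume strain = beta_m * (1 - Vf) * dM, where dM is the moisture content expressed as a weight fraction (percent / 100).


dM = 2.9/100 = 0.029
strain = beta_m * (1-Vf) * dM = 0.25 * 0.39 * 0.029 = 0.0028275

0.0028275


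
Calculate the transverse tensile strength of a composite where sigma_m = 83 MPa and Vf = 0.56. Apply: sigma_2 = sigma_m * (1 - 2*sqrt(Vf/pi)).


factor = 1 - 2*sqrt(0.56/pi) = 0.1556
sigma_2 = 83 * 0.1556 = 12.91 MPa

12.91 MPa


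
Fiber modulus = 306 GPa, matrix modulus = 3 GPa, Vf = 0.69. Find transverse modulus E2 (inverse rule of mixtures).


1/E2 = Vf/Ef + (1-Vf)/Em = 0.69/306 + 0.31/3
E2 = 9.47 GPa

9.47 GPa


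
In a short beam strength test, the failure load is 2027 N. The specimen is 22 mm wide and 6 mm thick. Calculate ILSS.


ILSS = 3F/(4bh) = 3*2027/(4*22*6) = 11.52 MPa

11.52 MPa


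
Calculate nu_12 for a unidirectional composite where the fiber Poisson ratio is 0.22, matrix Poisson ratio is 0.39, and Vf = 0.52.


nu_12 = nu_f*Vf + nu_m*(1-Vf) = 0.22*0.52 + 0.39*0.48 = 0.3016

0.3016


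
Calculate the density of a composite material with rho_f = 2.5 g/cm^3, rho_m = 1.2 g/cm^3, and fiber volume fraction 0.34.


rho_c = rho_f*Vf + rho_m*(1-Vf) = 2.5*0.34 + 1.2*0.66 = 1.642 g/cm^3

1.642 g/cm^3


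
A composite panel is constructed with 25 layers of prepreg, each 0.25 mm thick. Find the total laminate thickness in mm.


h = n * t_ply = 25 * 0.25 = 6.25 mm

6.25 mm


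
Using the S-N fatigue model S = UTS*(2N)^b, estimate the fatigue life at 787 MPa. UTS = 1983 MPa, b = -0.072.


N = 0.5 * (S/UTS)^(1/b) = 0.5 * (787/1983)^(1/-0.072) = 187606.3482 cycles

187606.3482 cycles


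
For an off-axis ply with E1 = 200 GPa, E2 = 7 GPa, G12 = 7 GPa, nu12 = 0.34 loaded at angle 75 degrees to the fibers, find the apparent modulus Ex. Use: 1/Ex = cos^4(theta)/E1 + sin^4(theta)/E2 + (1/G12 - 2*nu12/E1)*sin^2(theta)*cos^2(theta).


cos^4(75) = 0.004487, sin^4(75) = 0.870513, sin^2(75)*cos^2(75) = 0.0625
1/G12 - 2*nu12/E1 = 1/7 - 2*0.34/200 = 0.139457 GPa^-1
1/Ex = 0.004487/200 + 0.870513/7 + 0.139457*0.0625 = 0.1330975 GPa^-1
Ex = 7.51 GPa

7.51 GPa


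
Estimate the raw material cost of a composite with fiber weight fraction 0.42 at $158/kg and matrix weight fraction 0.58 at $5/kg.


Cost = cost_f*Wf + cost_m*Wm = 158*0.42 + 5*0.58 = $69.26/kg

$69.26/kg


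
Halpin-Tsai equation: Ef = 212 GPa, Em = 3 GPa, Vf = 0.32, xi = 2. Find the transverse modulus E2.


eta = (Ef/Em - 1)/(Ef/Em + xi) = (70.6667 - 1)/(70.6667 + 2) = 0.9587
E2 = Em*(1+xi*eta*Vf)/(1-eta*Vf) = 6.98 GPa

6.98 GPa


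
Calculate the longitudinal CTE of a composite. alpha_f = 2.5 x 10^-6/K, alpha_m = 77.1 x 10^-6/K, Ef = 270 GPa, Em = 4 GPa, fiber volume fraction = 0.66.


E1 = Ef*Vf + Em*(1-Vf) = 179.56
alpha_1 = (alpha_f*Ef*Vf + alpha_m*Em*(1-Vf))/E1 = 3.07 x 10^-6/K

3.07 x 10^-6/K


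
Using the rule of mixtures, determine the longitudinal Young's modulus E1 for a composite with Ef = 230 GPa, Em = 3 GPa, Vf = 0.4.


E1 = Ef*Vf + Em*(1-Vf) = 230*0.4 + 3*0.6 = 93.8 GPa

93.8 GPa


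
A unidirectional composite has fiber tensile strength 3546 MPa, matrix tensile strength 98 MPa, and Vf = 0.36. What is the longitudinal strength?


sigma_1 = sigma_f*Vf + sigma_m*(1-Vf) = 3546*0.36 + 98*0.64 = 1339.3 MPa

1339.3 MPa


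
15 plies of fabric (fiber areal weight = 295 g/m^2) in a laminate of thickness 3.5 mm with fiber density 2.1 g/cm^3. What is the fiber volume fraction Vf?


Vf = n * FAW / (rho_f * h * 1000) = 15 * 295 / (2.1 * 3.5 * 1000) = 0.602

0.602


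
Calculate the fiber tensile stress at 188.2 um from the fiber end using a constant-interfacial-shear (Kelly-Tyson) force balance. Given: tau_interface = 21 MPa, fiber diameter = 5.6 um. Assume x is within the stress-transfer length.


Force balance: sigma_f * (pi*d^2/4) = tau * (pi*d) * x  ->  sigma_f = 4 * tau * x / d
sigma_f = 4 * 21 * 188.2 / 5.6 = 2823.0 MPa

2823.0 MPa


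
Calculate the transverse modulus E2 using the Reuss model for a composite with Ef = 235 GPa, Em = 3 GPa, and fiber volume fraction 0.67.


1/E2 = Vf/Ef + (1-Vf)/Em = 0.67/235 + 0.33/3
E2 = 8.86 GPa

8.86 GPa


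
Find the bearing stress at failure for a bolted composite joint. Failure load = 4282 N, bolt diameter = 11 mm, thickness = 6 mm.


sigma_br = F/(d*h) = 4282/(11*6) = 64.9 MPa

64.9 MPa


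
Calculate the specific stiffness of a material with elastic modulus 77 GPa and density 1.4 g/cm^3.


Specific stiffness = E/rho = 77/1.4 = 55.0 GPa/(g/cm^3)

55.0 GPa/(g/cm^3)


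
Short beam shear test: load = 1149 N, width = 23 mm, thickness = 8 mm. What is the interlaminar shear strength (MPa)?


ILSS = 3F/(4bh) = 3*1149/(4*23*8) = 4.68 MPa

4.68 MPa


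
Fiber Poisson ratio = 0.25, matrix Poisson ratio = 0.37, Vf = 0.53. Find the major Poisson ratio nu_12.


nu_12 = nu_f*Vf + nu_m*(1-Vf) = 0.25*0.53 + 0.37*0.47 = 0.3064

0.3064


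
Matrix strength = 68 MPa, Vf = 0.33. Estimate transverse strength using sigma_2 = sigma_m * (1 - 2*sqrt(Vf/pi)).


factor = 1 - 2*sqrt(0.33/pi) = 0.3518
sigma_2 = 68 * 0.3518 = 23.92 MPa

23.92 MPa


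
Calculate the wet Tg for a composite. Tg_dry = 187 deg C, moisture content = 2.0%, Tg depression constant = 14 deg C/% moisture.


Tg_wet = Tg_dry - k*moisture = 187 - 14*2.0 = 159.0 deg C

159.0 deg C


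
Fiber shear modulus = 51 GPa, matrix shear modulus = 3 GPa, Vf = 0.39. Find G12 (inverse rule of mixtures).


1/G12 = Vf/Gf + (1-Vf)/Gm = 0.39/51 + 0.61/3
G12 = 4.74 GPa

4.74 GPa


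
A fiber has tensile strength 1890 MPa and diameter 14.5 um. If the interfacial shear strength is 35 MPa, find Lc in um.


Lc = sigma_f * d / (2 * tau_i) = 1890 * 14.5 / (2 * 35) = 391.5 um

391.5 um


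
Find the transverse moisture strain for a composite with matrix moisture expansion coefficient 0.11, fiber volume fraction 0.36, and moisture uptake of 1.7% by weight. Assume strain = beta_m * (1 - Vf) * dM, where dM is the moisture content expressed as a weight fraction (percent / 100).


dM = 1.7/100 = 0.017
strain = beta_m * (1-Vf) * dM = 0.11 * 0.64 * 0.017 = 0.0011968

0.0011968


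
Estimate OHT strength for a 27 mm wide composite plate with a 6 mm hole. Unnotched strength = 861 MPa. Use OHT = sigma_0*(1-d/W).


OHT = sigma_0*(1-d/W) = 861*(1-6/27) = 669.7 MPa

669.7 MPa


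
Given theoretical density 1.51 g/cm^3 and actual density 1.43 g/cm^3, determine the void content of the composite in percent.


Void% = (rho_theo - rho_actual)/rho_theo * 100 = (1.51 - 1.43)/1.51 * 100 = 5.3%

5.3%


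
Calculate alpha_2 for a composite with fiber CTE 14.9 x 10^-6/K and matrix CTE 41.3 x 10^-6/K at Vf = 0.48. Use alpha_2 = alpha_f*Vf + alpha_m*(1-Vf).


alpha_2 = alpha_f*Vf + alpha_m*(1-Vf) = 14.9*0.48 + 41.3*0.52 = 28.6 x 10^-6/K

28.6 x 10^-6/K


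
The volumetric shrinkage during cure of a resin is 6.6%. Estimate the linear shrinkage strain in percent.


Linear shrinkage ≈ vol_shrink/3 = 6.6/3 = 2.2%

2.2%


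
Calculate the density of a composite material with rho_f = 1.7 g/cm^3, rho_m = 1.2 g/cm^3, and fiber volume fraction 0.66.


rho_c = rho_f*Vf + rho_m*(1-Vf) = 1.7*0.66 + 1.2*0.34 = 1.53 g/cm^3

1.53 g/cm^3


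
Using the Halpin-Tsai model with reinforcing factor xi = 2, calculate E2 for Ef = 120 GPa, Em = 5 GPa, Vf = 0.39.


eta = (Ef/Em - 1)/(Ef/Em + xi) = (24.0 - 1)/(24.0 + 2) = 0.8846
E2 = Em*(1+xi*eta*Vf)/(1-eta*Vf) = 12.9 GPa

12.9 GPa


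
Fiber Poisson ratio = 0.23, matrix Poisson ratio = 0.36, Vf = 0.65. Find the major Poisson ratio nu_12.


nu_12 = nu_f*Vf + nu_m*(1-Vf) = 0.23*0.65 + 0.36*0.35 = 0.2755

0.2755


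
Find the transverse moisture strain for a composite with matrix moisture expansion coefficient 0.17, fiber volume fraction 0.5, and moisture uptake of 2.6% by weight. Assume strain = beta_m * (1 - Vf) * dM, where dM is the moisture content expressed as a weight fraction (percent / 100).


dM = 2.6/100 = 0.026
strain = beta_m * (1-Vf) * dM = 0.17 * 0.5 * 0.026 = 0.00221

0.00221


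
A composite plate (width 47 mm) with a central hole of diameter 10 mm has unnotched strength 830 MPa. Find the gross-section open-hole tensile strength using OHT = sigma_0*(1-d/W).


OHT = sigma_0*(1-d/W) = 830*(1-10/47) = 653.4 MPa

653.4 MPa


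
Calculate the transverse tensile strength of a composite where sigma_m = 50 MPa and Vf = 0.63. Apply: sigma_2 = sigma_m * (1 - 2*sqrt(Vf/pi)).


factor = 1 - 2*sqrt(0.63/pi) = 0.1044
sigma_2 = 50 * 0.1044 = 5.22 MPa

5.22 MPa


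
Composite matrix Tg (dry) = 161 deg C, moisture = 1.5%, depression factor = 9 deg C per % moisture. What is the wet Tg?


Tg_wet = Tg_dry - k*moisture = 161 - 9*1.5 = 147.5 deg C

147.5 deg C


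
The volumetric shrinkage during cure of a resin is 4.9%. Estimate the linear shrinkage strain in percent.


Linear shrinkage ≈ vol_shrink/3 = 4.9/3 = 1.633%

1.633%


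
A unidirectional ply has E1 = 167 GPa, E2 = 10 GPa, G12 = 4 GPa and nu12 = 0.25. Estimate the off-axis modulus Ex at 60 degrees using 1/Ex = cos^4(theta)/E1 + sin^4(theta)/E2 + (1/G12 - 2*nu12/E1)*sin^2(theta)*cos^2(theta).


cos^4(60) = 0.0625, sin^4(60) = 0.5625, sin^2(60)*cos^2(60) = 0.1875
1/G12 - 2*nu12/E1 = 1/4 - 2*0.25/167 = 0.247006 GPa^-1
1/Ex = 0.0625/167 + 0.5625/10 + 0.247006*0.1875 = 0.1029379 GPa^-1
Ex = 9.71 GPa

9.71 GPa


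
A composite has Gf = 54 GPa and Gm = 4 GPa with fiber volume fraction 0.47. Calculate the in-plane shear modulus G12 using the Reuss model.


1/G12 = Vf/Gf + (1-Vf)/Gm = 0.47/54 + 0.53/4
G12 = 7.08 GPa

7.08 GPa


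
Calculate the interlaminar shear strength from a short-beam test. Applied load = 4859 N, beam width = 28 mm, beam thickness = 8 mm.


ILSS = 3F/(4bh) = 3*4859/(4*28*8) = 16.27 MPa

16.27 MPa


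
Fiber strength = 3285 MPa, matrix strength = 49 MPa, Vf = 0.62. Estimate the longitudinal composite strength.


sigma_1 = sigma_f*Vf + sigma_m*(1-Vf) = 3285*0.62 + 49*0.38 = 2055.3 MPa

2055.3 MPa


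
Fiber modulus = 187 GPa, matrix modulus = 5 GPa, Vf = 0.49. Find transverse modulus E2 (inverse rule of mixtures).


1/E2 = Vf/Ef + (1-Vf)/Em = 0.49/187 + 0.51/5
E2 = 9.56 GPa

9.56 GPa


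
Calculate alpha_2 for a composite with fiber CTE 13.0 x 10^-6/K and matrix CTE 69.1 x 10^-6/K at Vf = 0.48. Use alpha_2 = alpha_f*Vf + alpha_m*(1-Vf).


alpha_2 = alpha_f*Vf + alpha_m*(1-Vf) = 13.0*0.48 + 69.1*0.52 = 42.2 x 10^-6/K

42.2 x 10^-6/K


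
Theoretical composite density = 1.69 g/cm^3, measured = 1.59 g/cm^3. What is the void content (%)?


Void% = (rho_theo - rho_actual)/rho_theo * 100 = (1.69 - 1.59)/1.69 * 100 = 5.92%

5.92%


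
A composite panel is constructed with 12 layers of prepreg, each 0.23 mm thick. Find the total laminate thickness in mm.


h = n * t_ply = 12 * 0.23 = 2.76 mm

2.76 mm


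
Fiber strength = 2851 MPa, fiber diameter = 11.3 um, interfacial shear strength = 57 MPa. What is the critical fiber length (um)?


Lc = sigma_f * d / (2 * tau_i) = 2851 * 11.3 / (2 * 57) = 282.6 um

282.6 um


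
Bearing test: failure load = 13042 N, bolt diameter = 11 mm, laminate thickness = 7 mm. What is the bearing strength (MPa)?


sigma_br = F/(d*h) = 13042/(11*7) = 169.4 MPa

169.4 MPa


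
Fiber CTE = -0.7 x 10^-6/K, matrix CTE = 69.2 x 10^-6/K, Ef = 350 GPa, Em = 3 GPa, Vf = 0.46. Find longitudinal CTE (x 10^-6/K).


E1 = Ef*Vf + Em*(1-Vf) = 162.62
alpha_1 = (alpha_f*Ef*Vf + alpha_m*Em*(1-Vf))/E1 = -0.0 x 10^-6/K

-0.0 x 10^-6/K


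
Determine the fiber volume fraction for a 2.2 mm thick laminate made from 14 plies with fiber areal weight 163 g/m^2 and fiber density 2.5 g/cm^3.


Vf = n * FAW / (rho_f * h * 1000) = 14 * 163 / (2.5 * 2.2 * 1000) = 0.4149

0.4149


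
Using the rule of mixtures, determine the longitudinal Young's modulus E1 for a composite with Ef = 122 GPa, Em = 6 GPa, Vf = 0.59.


E1 = Ef*Vf + Em*(1-Vf) = 122*0.59 + 6*0.41 = 74.44 GPa

74.44 GPa


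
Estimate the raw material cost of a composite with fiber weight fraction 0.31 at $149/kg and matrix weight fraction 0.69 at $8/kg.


Cost = cost_f*Wf + cost_m*Wm = 149*0.31 + 8*0.69 = $51.71/kg

$51.71/kg


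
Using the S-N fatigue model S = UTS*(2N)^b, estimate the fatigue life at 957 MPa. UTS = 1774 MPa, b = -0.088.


N = 0.5 * (S/UTS)^(1/b) = 0.5 * (957/1774)^(1/-0.088) = 555.7739 cycles

555.7739 cycles


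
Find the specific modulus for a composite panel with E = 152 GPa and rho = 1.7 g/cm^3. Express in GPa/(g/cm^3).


Specific stiffness = E/rho = 152/1.7 = 89.4 GPa/(g/cm^3)

89.4 GPa/(g/cm^3)


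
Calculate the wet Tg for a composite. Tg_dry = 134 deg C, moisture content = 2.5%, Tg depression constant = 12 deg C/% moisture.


Tg_wet = Tg_dry - k*moisture = 134 - 12*2.5 = 104.0 deg C

104.0 deg C


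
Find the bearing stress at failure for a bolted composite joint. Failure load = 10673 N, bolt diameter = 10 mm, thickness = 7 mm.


sigma_br = F/(d*h) = 10673/(10*7) = 152.5 MPa

152.5 MPa


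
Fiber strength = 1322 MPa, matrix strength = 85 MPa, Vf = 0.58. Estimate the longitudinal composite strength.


sigma_1 = sigma_f*Vf + sigma_m*(1-Vf) = 1322*0.58 + 85*0.42 = 802.5 MPa

802.5 MPa


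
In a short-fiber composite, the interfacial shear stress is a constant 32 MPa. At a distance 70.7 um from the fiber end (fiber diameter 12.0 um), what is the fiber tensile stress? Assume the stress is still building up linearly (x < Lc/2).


Force balance: sigma_f * (pi*d^2/4) = tau * (pi*d) * x  ->  sigma_f = 4 * tau * x / d
sigma_f = 4 * 32 * 70.7 / 12.0 = 754.1 MPa

754.1 MPa


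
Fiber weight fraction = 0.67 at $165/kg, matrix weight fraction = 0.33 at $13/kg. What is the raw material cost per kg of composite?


Cost = cost_f*Wf + cost_m*Wm = 165*0.67 + 13*0.33 = $114.84/kg

$114.84/kg


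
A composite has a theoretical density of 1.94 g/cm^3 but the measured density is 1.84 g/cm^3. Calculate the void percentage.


Void% = (rho_theo - rho_actual)/rho_theo * 100 = (1.94 - 1.84)/1.94 * 100 = 5.15%

5.15%


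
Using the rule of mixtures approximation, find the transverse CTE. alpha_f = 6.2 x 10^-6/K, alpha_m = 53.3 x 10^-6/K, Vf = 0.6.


alpha_2 = alpha_f*Vf + alpha_m*(1-Vf) = 6.2*0.6 + 53.3*0.4 = 25.0 x 10^-6/K

25.0 x 10^-6/K


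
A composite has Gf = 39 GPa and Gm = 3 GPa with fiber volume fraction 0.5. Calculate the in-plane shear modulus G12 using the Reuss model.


1/G12 = Vf/Gf + (1-Vf)/Gm = 0.5/39 + 0.5/3
G12 = 5.57 GPa

5.57 GPa


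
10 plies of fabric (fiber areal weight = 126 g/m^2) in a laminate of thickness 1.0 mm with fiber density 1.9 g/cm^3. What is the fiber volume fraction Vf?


Vf = n * FAW / (rho_f * h * 1000) = 10 * 126 / (1.9 * 1.0 * 1000) = 0.6632

0.6632


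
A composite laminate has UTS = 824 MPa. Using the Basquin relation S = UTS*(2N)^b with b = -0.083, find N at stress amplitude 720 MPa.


N = 0.5 * (S/UTS)^(1/b) = 0.5 * (720/824)^(1/-0.083) = 2.5406 cycles

2.5406 cycles


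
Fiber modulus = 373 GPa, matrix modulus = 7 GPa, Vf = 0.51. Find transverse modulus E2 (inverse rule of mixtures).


1/E2 = Vf/Ef + (1-Vf)/Em = 0.51/373 + 0.49/7
E2 = 14.01 GPa

14.01 GPa


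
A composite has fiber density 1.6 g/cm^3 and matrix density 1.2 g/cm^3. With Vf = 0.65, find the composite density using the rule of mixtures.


rho_c = rho_f*Vf + rho_m*(1-Vf) = 1.6*0.65 + 1.2*0.35 = 1.46 g/cm^3

1.46 g/cm^3


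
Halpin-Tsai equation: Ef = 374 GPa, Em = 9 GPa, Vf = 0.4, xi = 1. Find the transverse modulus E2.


eta = (Ef/Em - 1)/(Ef/Em + xi) = (41.5556 - 1)/(41.5556 + 1) = 0.953
E2 = Em*(1+xi*eta*Vf)/(1-eta*Vf) = 20.09 GPa

20.09 GPa


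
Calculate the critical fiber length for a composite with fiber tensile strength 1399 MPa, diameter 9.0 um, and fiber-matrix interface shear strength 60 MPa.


Lc = sigma_f * d / (2 * tau_i) = 1399 * 9.0 / (2 * 60) = 104.9 um

104.9 um


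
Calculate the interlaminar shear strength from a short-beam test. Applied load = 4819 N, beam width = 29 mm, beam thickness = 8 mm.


ILSS = 3F/(4bh) = 3*4819/(4*29*8) = 15.58 MPa

15.58 MPa
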